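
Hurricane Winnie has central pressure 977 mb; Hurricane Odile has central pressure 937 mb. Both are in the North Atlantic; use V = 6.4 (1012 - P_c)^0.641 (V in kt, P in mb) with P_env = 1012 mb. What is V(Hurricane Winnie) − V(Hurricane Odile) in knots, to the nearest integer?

-39 kt

Hurricane Winnie: ΔP = 35; V ≈ 6.4 × 35^0.641 ≈ 62.51 kt.
Hurricane Odile: ΔP = 75; V ≈ 6.4 × 75^0.641 ≈ 101.88 kt.
Difference ≈ 62.51 − 101.88 = -39.37 → -39 kt.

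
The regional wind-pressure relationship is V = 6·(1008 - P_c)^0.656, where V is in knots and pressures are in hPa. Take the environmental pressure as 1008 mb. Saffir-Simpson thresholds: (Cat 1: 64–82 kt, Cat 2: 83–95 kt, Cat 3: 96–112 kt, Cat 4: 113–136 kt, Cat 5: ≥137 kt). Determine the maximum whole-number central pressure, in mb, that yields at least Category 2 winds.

Category 2 begins at V = 83 kt.
Required ΔP = (83/6)^(1/0.656) = 13.833^1.524 ≈ 54.86 mb.
P_c ≤ 1008 − 54.86 = 953.14, so the highest integer P_c is 953 mb.

953 mb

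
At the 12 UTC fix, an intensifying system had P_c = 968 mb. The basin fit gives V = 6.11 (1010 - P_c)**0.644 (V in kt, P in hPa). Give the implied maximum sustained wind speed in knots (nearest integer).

68 kt

ΔP = 1010 − 968 = 42 mb.
42^0.644 ≈ 11.101.
V ≈ 6.11 × 11.101 ≈ 67.8 kt.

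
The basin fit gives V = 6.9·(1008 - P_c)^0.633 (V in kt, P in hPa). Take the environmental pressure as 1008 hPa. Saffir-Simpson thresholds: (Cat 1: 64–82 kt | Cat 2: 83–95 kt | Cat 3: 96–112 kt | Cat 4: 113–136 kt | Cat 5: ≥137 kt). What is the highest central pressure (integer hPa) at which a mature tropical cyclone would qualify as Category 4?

Category 4 begins at V = 113 kt.
Required ΔP = (113/6.9)^(1/0.633) = 16.377^1.580 ≈ 82.83 hPa.
P_c ≤ 1008 − 82.83 = 925.17, so the highest integer P_c is 925 hPa.

925 hPa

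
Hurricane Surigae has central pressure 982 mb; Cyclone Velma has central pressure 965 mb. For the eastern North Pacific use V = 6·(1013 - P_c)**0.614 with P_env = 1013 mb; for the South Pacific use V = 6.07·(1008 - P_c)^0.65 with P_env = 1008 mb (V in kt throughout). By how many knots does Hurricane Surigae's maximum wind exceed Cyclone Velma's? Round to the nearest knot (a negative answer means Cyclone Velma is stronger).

-21 kt

Hurricane Surigae: ΔP = 31; V ≈ 6 × 31^0.614 ≈ 49.41 kt.
Cyclone Velma: ΔP = 43; V ≈ 6.07 × 43^0.65 ≈ 69.98 kt.
Difference ≈ 49.41 − 69.98 = -20.57 → -21 kt.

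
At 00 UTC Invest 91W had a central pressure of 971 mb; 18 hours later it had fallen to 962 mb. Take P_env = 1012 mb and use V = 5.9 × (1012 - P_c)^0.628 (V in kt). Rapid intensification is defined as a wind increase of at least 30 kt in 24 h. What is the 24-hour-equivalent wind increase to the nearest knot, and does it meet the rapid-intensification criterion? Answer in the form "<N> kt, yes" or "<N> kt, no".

V₁: ΔP = 41, V ≈ 5.9 × 41^0.628 ≈ 60.77 kt.
V₂: ΔP = 50, V ≈ 5.9 × 50^0.628 ≈ 68.83 kt.
ΔV over 18 h = 8.06 kt → 24 h equivalent = 8.06 × 24/18 ≈ 10.75 kt.
11 kt < 30 kt ⇒ not rapid intensification.

11 kt, no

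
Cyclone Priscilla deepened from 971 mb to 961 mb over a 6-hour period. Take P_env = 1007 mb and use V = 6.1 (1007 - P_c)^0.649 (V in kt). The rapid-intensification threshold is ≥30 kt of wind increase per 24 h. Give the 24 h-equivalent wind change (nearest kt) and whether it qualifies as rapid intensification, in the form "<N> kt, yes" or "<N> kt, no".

43 kt, yes

V₁: ΔP = 36, V ≈ 6.1 × 36^0.649 ≈ 62.43 kt.
V₂: ΔP = 46, V ≈ 6.1 × 46^0.649 ≈ 73.19 kt.
ΔV over 6 h = 10.76 kt → 24 h equivalent = 10.76 × 24/6 ≈ 43.04 kt.
43 kt ≥ 30 kt ⇒ rapid intensification.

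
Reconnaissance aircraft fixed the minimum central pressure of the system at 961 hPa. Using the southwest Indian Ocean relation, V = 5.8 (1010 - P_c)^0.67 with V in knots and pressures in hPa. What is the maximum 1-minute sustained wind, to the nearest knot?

79 kt

ΔP = 1010 − 961 = 49 hPa.
49^0.67 ≈ 13.565.
V ≈ 5.8 × 13.565 ≈ 78.7 kt.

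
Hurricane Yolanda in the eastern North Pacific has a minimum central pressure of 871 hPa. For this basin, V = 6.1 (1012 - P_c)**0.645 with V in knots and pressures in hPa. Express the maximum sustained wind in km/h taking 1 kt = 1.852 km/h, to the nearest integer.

ΔP = 1012 − 871 = 141 hPa.
V ≈ 6.1 × 141^0.645 = 6.1 × 24.336 ≈ 148.449 kt.
148.449 × 1.852 ≈ 274.93 km/h → 275 km/h.

275 km/h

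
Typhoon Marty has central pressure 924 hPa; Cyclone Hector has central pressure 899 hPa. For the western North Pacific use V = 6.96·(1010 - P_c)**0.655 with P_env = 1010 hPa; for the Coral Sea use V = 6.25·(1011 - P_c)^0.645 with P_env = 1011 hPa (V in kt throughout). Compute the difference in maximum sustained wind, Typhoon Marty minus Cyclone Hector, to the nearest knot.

Typhoon Marty: ΔP = 86; V ≈ 6.96 × 86^0.655 ≈ 128.74 kt.
Cyclone Hector: ΔP = 112; V ≈ 6.25 × 112^0.645 ≈ 131.11 kt.
Difference ≈ 128.74 − 131.11 = -2.37 → -2 kt.

-2 kt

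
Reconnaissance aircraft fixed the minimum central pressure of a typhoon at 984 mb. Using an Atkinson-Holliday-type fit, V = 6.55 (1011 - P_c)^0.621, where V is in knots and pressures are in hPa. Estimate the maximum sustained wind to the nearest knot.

ΔP = 1011 − 984 = 27 mb.
27^0.621 ≈ 7.742.
V ≈ 6.55 × 7.742 ≈ 50.7 kt.

51 kt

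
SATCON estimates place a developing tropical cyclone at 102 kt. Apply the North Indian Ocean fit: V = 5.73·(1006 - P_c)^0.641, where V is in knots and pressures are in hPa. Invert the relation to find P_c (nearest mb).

917 mb

ΔP = (V / 5.73)^(1/0.641) = (102/5.73)^1.560.
102/5.73 = 17.801; 17.801^1.560 ≈ 89.28 mb.
P_c = 1006 − 89.28 = 916.72 ≈ 917 mb.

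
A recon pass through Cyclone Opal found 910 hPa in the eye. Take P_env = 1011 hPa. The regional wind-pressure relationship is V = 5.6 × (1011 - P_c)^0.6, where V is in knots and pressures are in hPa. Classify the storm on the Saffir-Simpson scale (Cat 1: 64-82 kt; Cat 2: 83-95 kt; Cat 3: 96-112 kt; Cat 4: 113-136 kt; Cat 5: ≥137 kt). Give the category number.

2

ΔP = 1011 − 910 = 101 hPa.
V ≈ 5.6 × 101^0.6 = 5.6 × 15.94 ≈ 89 kt.
89 kt falls in the Category 2 band.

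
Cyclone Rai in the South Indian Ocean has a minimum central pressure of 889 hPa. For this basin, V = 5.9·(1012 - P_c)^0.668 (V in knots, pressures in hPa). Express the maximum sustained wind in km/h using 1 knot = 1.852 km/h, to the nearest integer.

272 km/h

ΔP = 1012 − 889 = 123 hPa.
V ≈ 5.9 × 123^0.668 = 5.9 × 24.892 ≈ 146.862 kt.
146.862 × 1.852 ≈ 271.99 km/h → 272 km/h.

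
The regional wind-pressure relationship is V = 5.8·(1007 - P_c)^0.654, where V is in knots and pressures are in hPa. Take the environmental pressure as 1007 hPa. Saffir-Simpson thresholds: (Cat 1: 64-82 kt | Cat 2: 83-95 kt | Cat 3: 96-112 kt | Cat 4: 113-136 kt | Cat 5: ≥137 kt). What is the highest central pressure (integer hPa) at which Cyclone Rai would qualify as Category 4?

Category 4 begins at V = 113 kt.
Required ΔP = (113/5.8)^(1/0.654) = 19.483^1.529 ≈ 93.74 hPa.
P_c ≤ 1007 − 93.74 = 913.26, so the highest integer P_c is 913 hPa.

913 hPa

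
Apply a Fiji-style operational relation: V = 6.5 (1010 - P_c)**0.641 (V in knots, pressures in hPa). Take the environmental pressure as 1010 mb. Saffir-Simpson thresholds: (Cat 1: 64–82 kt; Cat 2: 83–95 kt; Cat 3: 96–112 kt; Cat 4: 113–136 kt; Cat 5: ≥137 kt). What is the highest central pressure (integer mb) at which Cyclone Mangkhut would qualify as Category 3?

943 mb

Category 3 begins at V = 96 kt.
Required ΔP = (96/6.5)^(1/0.641) = 14.769^1.560 ≈ 66.72 mb.
P_c ≤ 1010 − 66.72 = 943.28, so the highest integer P_c is 943 mb.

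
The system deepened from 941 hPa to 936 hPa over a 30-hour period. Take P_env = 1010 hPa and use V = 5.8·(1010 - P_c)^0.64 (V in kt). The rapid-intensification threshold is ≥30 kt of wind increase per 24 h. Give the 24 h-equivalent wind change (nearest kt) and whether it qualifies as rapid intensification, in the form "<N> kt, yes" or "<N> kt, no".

V₁: ΔP = 69, V ≈ 5.8 × 69^0.64 ≈ 87.15 kt.
V₂: ΔP = 74, V ≈ 5.8 × 74^0.64 ≈ 91.15 kt.
ΔV over 30 h = 4.00 kt → 24 h equivalent = 4.00 × 24/30 ≈ 3.20 kt.
3 kt < 30 kt ⇒ not rapid intensification.

3 kt, no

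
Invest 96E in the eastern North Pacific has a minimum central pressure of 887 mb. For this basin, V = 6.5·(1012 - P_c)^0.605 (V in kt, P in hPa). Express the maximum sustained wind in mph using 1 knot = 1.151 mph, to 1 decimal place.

ΔP = 1012 − 887 = 125 mb.
V ≈ 6.5 × 125^0.605 = 6.5 × 18.562 ≈ 120.655 kt.
120.655 × 1.151 ≈ 138.87 mph → 138.9 mph.

138.9 mph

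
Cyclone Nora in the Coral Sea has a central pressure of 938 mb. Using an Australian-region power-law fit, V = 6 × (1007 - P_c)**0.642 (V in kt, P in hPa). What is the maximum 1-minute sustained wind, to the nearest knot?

ΔP = 1007 − 938 = 69 mb.
69^0.642 ≈ 15.154.
V ≈ 6 × 15.154 ≈ 90.9 kt.

91 kt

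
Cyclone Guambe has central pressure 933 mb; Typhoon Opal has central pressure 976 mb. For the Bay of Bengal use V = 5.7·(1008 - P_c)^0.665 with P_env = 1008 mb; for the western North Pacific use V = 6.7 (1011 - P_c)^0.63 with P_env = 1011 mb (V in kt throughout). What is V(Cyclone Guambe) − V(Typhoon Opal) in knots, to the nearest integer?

Cyclone Guambe: ΔP = 75; V ≈ 5.7 × 75^0.665 ≈ 100.64 kt.
Typhoon Opal: ΔP = 35; V ≈ 6.7 × 35^0.63 ≈ 62.93 kt.
Difference ≈ 100.64 − 62.93 = 37.71 → 38 kt.

38 kt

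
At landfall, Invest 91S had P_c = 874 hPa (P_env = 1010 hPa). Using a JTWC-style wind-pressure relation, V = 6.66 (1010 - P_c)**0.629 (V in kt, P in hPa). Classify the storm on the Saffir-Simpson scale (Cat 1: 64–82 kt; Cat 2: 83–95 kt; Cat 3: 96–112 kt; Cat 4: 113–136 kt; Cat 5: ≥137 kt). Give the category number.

5

ΔP = 1010 − 874 = 136 hPa.
V ≈ 6.66 × 136^0.629 = 6.66 × 21.98 ≈ 146 kt.
146 kt falls in the Category 5 band.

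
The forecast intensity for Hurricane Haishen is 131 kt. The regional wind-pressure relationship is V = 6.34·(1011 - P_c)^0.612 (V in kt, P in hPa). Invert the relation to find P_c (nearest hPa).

870 hPa

ΔP = (V / 6.34)^(1/0.612) = (131/6.34)^1.634.
131/6.34 = 20.662; 20.662^1.634 ≈ 140.93 hPa.
P_c = 1011 − 140.93 = 870.07 ≈ 870 hPa.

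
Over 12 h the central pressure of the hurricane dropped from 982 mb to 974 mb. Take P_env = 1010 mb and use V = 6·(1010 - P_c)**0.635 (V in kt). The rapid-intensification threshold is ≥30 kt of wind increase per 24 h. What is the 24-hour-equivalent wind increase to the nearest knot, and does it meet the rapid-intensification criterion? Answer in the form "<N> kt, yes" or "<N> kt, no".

V₁: ΔP = 28, V ≈ 6 × 28^0.635 ≈ 49.78 kt.
V₂: ΔP = 36, V ≈ 6 × 36^0.635 ≈ 58.40 kt.
ΔV over 12 h = 8.62 kt → 24 h equivalent = 8.62 × 24/12 ≈ 17.24 kt.
17 kt < 30 kt ⇒ not rapid intensification.

17 kt, no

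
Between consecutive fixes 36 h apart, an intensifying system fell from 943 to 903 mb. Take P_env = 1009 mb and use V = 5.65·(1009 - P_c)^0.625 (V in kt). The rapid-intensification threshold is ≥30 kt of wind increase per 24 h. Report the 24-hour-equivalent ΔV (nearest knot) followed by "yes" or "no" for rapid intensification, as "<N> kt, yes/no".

V₁: ΔP = 66, V ≈ 5.65 × 66^0.625 ≈ 77.49 kt.
V₂: ΔP = 106, V ≈ 5.65 × 106^0.625 ≈ 104.20 kt.
ΔV over 36 h = 26.71 kt → 24 h equivalent = 26.71 × 24/36 ≈ 17.81 kt.
18 kt < 30 kt ⇒ not rapid intensification.

18 kt, no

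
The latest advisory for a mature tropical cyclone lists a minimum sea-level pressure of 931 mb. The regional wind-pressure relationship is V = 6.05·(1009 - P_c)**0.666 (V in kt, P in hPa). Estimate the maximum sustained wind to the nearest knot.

110 kt

ΔP = 1009 − 931 = 78 mb.
78^0.666 ≈ 18.203.
V ≈ 6.05 × 18.203 ≈ 110.1 kt.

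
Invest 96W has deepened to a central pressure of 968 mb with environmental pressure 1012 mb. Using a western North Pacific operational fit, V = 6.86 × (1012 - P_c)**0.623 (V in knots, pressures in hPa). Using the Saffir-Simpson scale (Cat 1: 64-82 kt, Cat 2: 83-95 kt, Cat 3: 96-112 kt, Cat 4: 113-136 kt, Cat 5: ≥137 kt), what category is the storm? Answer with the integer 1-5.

1

ΔP = 1012 − 968 = 44 mb.
V ≈ 6.86 × 44^0.623 = 6.86 × 10.57 ≈ 72 kt.
72 kt falls in the Category 1 band.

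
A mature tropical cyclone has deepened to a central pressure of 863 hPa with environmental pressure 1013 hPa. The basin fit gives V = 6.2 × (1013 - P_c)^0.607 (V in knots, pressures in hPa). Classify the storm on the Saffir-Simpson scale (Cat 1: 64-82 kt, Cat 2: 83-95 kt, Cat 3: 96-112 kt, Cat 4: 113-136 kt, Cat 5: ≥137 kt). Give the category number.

ΔP = 1013 − 863 = 150 hPa.
V ≈ 6.2 × 150^0.607 = 6.2 × 20.94 ≈ 130 kt.
130 kt falls in the Category 4 band.

4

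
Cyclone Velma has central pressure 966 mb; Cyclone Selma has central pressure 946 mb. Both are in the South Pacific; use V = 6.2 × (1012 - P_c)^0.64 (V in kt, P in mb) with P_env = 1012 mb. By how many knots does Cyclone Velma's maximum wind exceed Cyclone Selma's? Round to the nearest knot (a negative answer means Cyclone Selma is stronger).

-19 kt

Cyclone Velma: ΔP = 46; V ≈ 6.2 × 46^0.64 ≈ 71.87 kt.
Cyclone Selma: ΔP = 66; V ≈ 6.2 × 66^0.64 ≈ 90.55 kt.
Difference ≈ 71.87 − 90.55 = -18.68 → -19 kt.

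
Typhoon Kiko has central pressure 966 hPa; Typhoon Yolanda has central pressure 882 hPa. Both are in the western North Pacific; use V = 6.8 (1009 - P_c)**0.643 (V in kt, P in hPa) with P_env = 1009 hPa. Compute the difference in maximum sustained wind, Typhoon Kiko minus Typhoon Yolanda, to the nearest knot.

Typhoon Kiko: ΔP = 43; V ≈ 6.8 × 43^0.643 ≈ 76.35 kt.
Typhoon Yolanda: ΔP = 127; V ≈ 6.8 × 127^0.643 ≈ 153.20 kt.
Difference ≈ 76.35 − 153.20 = -76.85 → -77 kt.

-77 kt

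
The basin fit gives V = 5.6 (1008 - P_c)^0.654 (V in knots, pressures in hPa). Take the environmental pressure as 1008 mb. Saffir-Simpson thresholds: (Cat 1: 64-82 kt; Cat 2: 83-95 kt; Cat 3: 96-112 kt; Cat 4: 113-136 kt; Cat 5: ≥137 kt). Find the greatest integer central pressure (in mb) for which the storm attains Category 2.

946 mb

Category 2 begins at V = 83 kt.
Required ΔP = (83/5.6)^(1/0.654) = 14.821^1.529 ≈ 61.71 mb.
P_c ≤ 1008 − 61.71 = 946.29, so the highest integer P_c is 946 mb.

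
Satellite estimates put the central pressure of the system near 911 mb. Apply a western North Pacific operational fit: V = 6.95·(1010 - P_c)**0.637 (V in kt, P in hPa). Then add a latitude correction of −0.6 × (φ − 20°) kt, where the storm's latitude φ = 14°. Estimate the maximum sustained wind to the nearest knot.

ΔP = 1010 − 911 = 99 mb.
99^0.637 ≈ 18.673.
V ≈ 6.95 × 18.673 ≈ 129.8 kt.
Latitude correction: −0.6 × (14 − 20) = 3.6 kt.
Corrected V ≈ 133.4 kt → 133 kt.

133 kt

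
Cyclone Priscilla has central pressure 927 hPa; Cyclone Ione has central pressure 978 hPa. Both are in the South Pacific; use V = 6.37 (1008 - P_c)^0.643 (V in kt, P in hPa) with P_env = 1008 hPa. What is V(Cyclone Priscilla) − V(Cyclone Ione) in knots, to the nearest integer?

51 kt

Cyclone Priscilla: ΔP = 81; V ≈ 6.37 × 81^0.643 ≈ 107.47 kt.
Cyclone Ione: ΔP = 30; V ≈ 6.37 × 30^0.643 ≈ 56.75 kt.
Difference ≈ 107.47 − 56.75 = 50.72 → 51 kt.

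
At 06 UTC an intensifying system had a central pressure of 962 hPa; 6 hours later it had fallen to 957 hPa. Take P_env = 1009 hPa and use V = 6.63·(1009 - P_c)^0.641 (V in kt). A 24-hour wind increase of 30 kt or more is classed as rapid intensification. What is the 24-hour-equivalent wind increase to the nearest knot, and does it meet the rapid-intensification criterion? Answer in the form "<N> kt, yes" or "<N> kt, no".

21 kt, no

V₁: ΔP = 47, V ≈ 6.63 × 47^0.641 ≈ 78.22 kt.
V₂: ΔP = 52, V ≈ 6.63 × 52^0.641 ≈ 83.46 kt.
ΔV over 6 h = 5.24 kt → 24 h equivalent = 5.24 × 24/6 ≈ 20.96 kt.
21 kt < 30 kt ⇒ not rapid intensification.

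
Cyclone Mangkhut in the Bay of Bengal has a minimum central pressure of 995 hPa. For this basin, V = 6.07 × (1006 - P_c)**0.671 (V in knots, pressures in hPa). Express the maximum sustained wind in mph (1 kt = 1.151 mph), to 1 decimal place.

34.9 mph

ΔP = 1006 − 995 = 11 hPa.
V ≈ 6.07 × 11^0.671 = 6.07 × 4.998 ≈ 30.336 kt.
30.336 × 1.151 ≈ 34.92 mph → 34.9 mph.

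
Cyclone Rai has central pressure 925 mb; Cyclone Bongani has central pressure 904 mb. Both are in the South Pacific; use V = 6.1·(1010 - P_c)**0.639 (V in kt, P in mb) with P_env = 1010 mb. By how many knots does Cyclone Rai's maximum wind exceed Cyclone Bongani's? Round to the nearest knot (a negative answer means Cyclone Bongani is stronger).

Cyclone Rai: ΔP = 85; V ≈ 6.1 × 85^0.639 ≈ 104.29 kt.
Cyclone Bongani: ΔP = 106; V ≈ 6.1 × 106^0.639 ≈ 120.09 kt.
Difference ≈ 104.29 − 120.09 = -15.80 → -16 kt.

-16 kt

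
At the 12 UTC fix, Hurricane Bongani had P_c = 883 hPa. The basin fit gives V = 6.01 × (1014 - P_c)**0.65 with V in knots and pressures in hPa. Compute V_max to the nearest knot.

143 kt

ΔP = 1014 − 883 = 131 hPa.
131^0.65 ≈ 23.781.
V ≈ 6.01 × 23.781 ≈ 142.9 kt.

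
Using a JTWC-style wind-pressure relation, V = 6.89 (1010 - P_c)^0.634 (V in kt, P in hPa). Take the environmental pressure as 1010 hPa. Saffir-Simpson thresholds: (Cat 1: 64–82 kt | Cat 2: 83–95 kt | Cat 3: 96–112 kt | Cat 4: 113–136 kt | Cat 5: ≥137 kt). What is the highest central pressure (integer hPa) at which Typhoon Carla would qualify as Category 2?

959 hPa

Category 2 begins at V = 83 kt.
Required ΔP = (83/6.89)^(1/0.634) = 12.046^1.577 ≈ 50.68 hPa.
P_c ≤ 1010 − 50.68 = 959.32, so the highest integer P_c is 959 hPa.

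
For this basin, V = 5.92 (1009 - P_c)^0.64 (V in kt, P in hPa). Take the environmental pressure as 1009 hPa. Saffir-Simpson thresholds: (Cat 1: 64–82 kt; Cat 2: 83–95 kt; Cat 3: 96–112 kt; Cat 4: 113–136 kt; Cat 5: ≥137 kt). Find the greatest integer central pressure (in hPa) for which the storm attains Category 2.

Category 2 begins at V = 83 kt.
Required ΔP = (83/5.92)^(1/0.64) = 14.020^1.562 ≈ 61.92 hPa.
P_c ≤ 1009 − 61.92 = 947.08, so the highest integer P_c is 947 hPa.

947 hPa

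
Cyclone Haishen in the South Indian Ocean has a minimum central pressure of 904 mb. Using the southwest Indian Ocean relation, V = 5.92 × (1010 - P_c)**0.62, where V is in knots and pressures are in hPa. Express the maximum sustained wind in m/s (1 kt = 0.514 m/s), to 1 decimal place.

ΔP = 1010 − 904 = 106 mb.
V ≈ 5.92 × 106^0.62 = 5.92 × 18.017 ≈ 106.662 kt.
106.662 × 0.514 ≈ 54.82 m/s → 54.8 m/s.

54.8 m/s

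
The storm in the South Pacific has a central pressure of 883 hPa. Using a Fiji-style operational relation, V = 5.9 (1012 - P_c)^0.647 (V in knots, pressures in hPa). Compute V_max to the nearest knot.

ΔP = 1012 − 883 = 129 hPa.
129^0.647 ≈ 23.203.
V ≈ 5.9 × 23.203 ≈ 136.9 kt.

137 kt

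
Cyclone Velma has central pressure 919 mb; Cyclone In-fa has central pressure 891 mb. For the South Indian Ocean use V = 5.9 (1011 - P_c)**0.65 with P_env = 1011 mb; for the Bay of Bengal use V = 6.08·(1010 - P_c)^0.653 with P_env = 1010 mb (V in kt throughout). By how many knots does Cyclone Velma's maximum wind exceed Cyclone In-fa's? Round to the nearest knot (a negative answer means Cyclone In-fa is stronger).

-26 kt

Cyclone Velma: ΔP = 92; V ≈ 5.9 × 92^0.65 ≈ 111.51 kt.
Cyclone In-fa: ΔP = 119; V ≈ 6.08 × 119^0.653 ≈ 137.80 kt.
Difference ≈ 111.51 − 137.80 = -26.29 → -26 kt.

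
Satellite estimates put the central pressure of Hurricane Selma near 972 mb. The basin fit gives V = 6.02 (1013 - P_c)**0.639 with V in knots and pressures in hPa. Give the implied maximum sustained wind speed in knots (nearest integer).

65 kt

ΔP = 1013 − 972 = 41 mb.
41^0.639 ≈ 10.729.
V ≈ 6.02 × 10.729 ≈ 64.6 kt.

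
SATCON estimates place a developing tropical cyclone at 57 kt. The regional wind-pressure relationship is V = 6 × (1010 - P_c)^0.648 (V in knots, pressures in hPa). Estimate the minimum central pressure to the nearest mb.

978 mb

ΔP = (V / 6)^(1/0.648) = (57/6)^1.543.
57/6 = 9.500; 9.500^1.543 ≈ 32.27 mb.
P_c = 1010 − 32.27 = 977.73 ≈ 978 mb.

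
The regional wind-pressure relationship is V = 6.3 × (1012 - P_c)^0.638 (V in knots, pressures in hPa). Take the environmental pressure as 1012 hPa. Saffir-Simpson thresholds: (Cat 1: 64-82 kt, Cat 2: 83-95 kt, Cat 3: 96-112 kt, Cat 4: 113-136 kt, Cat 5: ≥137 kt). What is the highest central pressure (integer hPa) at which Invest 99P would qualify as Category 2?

955 hPa

Category 2 begins at V = 83 kt.
Required ΔP = (83/6.3)^(1/0.638) = 13.175^1.567 ≈ 56.90 hPa.
P_c ≤ 1012 − 56.90 = 955.10, so the highest integer P_c is 955 hPa.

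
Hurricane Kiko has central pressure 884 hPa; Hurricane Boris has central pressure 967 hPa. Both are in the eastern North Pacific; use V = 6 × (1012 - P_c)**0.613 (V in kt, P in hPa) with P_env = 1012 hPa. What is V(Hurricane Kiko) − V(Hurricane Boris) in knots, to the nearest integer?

56 kt

Hurricane Kiko: ΔP = 128; V ≈ 6 × 128^0.613 ≈ 117.45 kt.
Hurricane Boris: ΔP = 45; V ≈ 6 × 45^0.613 ≈ 61.88 kt.
Difference ≈ 117.45 − 61.88 = 55.57 → 56 kt.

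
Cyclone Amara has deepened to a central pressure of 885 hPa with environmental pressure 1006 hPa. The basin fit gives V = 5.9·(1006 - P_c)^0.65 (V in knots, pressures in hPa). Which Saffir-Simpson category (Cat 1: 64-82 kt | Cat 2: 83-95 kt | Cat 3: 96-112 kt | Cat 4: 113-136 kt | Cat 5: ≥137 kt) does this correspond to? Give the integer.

4

ΔP = 1006 − 885 = 121 hPa.
V ≈ 5.9 × 121^0.65 = 5.9 × 22.58 ≈ 133 kt.
133 kt falls in the Category 4 band.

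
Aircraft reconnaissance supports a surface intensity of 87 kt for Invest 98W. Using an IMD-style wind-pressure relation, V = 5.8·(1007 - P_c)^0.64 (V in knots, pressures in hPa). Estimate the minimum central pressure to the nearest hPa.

ΔP = (V / 5.8)^(1/0.64) = (87/5.8)^1.562.
87/5.8 = 15.000; 15.000^1.562 ≈ 68.81 hPa.
P_c = 1007 − 68.81 = 938.19 ≈ 938 hPa.

938 hPa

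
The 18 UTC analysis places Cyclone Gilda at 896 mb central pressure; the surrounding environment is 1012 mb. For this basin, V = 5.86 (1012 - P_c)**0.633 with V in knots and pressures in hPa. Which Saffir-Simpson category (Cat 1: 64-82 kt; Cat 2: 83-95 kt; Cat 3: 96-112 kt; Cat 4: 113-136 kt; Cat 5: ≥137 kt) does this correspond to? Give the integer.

4

ΔP = 1012 − 896 = 116 mb.
V ≈ 5.86 × 116^0.633 = 5.86 × 20.27 ≈ 119 kt.
119 kt falls in the Category 4 band.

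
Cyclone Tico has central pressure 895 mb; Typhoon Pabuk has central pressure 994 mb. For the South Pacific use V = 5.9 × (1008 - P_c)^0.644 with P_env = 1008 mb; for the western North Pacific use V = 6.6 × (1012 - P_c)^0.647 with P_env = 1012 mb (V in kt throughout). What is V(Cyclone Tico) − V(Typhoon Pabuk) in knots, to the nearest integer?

Cyclone Tico: ΔP = 113; V ≈ 5.9 × 113^0.644 ≈ 123.89 kt.
Typhoon Pabuk: ΔP = 18; V ≈ 6.6 × 18^0.647 ≈ 42.83 kt.
Difference ≈ 123.89 − 42.83 = 81.06 → 81 kt.

81 kt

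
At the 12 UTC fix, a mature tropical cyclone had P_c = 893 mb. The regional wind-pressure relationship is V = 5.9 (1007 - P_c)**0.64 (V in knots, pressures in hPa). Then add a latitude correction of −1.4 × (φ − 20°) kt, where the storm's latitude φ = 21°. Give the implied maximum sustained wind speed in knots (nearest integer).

121 kt

ΔP = 1007 − 893 = 114 mb.
114^0.64 ≈ 20.721.
V ≈ 5.9 × 20.721 ≈ 122.3 kt.
Latitude correction: −1.4 × (21 − 20) = -1.4 kt.
Corrected V ≈ 120.9 kt → 121 kt.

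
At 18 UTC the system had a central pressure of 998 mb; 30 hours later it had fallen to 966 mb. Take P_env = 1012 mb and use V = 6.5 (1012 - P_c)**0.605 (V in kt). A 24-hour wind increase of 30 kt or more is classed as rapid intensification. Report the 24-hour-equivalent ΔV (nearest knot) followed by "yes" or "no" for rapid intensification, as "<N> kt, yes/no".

27 kt, no

V₁: ΔP = 14, V ≈ 6.5 × 14^0.605 ≈ 32.09 kt.
V₂: ΔP = 46, V ≈ 6.5 × 46^0.605 ≈ 65.90 kt.
ΔV over 30 h = 33.81 kt → 24 h equivalent = 33.81 × 24/30 ≈ 27.05 kt.
27 kt < 30 kt ⇒ not rapid intensification.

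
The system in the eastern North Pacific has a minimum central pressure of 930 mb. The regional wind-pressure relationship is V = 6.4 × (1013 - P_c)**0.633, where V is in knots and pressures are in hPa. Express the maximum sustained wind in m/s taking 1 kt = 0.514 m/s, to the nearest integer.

ΔP = 1013 − 930 = 83 mb.
V ≈ 6.4 × 83^0.633 = 6.4 × 16.397 ≈ 104.944 kt.
104.944 × 0.514 ≈ 53.94 m/s → 54 m/s.

54 m/s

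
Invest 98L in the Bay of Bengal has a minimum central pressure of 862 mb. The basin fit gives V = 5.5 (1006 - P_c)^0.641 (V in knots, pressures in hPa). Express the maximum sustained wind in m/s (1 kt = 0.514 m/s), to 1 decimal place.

68.4 m/s

ΔP = 1006 − 862 = 144 mb.
V ≈ 5.5 × 144^0.641 = 5.5 × 24.183 ≈ 133.007 kt.
133.007 × 0.514 ≈ 68.37 m/s → 68.4 m/s.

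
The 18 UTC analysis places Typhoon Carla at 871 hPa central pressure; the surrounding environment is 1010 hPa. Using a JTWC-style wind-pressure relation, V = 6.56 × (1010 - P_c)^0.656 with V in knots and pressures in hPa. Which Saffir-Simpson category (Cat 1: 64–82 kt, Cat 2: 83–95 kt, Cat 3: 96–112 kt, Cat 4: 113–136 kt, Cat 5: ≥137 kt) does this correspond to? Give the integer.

5

ΔP = 1010 − 871 = 139 hPa.
V ≈ 6.56 × 139^0.656 = 6.56 × 25.46 ≈ 167 kt.
167 kt falls in the Category 5 band.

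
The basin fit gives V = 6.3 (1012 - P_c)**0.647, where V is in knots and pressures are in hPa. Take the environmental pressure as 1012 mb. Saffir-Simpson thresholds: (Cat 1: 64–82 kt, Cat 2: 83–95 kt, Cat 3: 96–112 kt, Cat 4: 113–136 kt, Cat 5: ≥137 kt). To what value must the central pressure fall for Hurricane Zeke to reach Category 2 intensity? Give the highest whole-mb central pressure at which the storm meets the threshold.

958 mb

Category 2 begins at V = 83 kt.
Required ΔP = (83/6.3)^(1/0.647) = 13.175^1.546 ≈ 53.78 mb.
P_c ≤ 1012 − 53.78 = 958.22, so the highest integer P_c is 958 mb.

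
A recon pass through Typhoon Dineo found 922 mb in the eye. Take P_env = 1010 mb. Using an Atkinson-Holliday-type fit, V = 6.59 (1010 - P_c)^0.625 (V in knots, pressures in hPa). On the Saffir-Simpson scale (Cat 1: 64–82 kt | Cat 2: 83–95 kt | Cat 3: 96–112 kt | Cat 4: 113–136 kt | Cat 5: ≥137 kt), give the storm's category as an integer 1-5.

3

ΔP = 1010 − 922 = 88 mb.
V ≈ 6.59 × 88^0.625 = 6.59 × 16.42 ≈ 108 kt.
108 kt falls in the Category 3 band.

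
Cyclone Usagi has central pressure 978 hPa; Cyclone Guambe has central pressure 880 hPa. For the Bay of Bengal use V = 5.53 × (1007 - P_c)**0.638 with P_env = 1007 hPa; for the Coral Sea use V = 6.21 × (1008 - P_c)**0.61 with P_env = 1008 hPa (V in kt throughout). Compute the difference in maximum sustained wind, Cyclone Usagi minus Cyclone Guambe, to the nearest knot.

Cyclone Usagi: ΔP = 29; V ≈ 5.53 × 29^0.638 ≈ 47.40 kt.
Cyclone Guambe: ΔP = 128; V ≈ 6.21 × 128^0.61 ≈ 119.81 kt.
Difference ≈ 47.40 − 119.81 = -72.41 → -72 kt.

-72 kt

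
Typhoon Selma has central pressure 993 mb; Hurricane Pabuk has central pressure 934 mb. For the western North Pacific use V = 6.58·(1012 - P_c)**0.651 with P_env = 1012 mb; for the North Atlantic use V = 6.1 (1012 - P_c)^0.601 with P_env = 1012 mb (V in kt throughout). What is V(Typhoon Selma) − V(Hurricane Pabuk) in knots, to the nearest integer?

-39 kt

Typhoon Selma: ΔP = 19; V ≈ 6.58 × 19^0.651 ≈ 44.74 kt.
Hurricane Pabuk: ΔP = 78; V ≈ 6.1 × 78^0.601 ≈ 83.65 kt.
Difference ≈ 44.74 − 83.65 = -38.91 → -39 kt.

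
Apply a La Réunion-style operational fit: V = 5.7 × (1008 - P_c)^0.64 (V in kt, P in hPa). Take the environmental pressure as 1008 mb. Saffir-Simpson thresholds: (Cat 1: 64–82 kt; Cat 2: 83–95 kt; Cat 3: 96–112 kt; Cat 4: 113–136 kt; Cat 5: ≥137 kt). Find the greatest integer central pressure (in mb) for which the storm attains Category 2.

942 mb

Category 2 begins at V = 83 kt.
Required ΔP = (83/5.7)^(1/0.64) = 14.561^1.562 ≈ 65.69 mb.
P_c ≤ 1008 − 65.69 = 942.31, so the highest integer P_c is 942 mb.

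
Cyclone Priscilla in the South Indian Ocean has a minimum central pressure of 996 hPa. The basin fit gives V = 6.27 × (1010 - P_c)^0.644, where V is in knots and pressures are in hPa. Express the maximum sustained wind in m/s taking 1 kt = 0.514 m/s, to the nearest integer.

ΔP = 1010 − 996 = 14 hPa.
V ≈ 6.27 × 14^0.644 = 6.27 × 5.472 ≈ 34.306 kt.
34.306 × 0.514 ≈ 17.63 m/s → 18 m/s.

18 m/s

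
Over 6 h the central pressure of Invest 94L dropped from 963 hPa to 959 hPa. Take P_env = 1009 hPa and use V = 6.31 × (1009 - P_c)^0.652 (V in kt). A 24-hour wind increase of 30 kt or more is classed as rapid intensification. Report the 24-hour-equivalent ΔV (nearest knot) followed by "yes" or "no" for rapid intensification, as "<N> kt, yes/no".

17 kt, no

V₁: ΔP = 46, V ≈ 6.31 × 46^0.652 ≈ 76.59 kt.
V₂: ΔP = 50, V ≈ 6.31 × 50^0.652 ≈ 80.86 kt.
ΔV over 6 h = 4.27 kt → 24 h equivalent = 4.27 × 24/6 ≈ 17.08 kt.
17 kt < 30 kt ⇒ not rapid intensification.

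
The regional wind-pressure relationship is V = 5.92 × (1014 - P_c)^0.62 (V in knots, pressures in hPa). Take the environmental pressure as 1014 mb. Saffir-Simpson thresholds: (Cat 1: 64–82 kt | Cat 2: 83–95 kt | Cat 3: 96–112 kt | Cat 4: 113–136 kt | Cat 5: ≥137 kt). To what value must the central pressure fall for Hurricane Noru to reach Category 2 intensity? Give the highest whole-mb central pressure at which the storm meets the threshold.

Category 2 begins at V = 83 kt.
Required ΔP = (83/5.92)^(1/0.62) = 14.020^1.613 ≈ 70.73 mb.
P_c ≤ 1014 − 70.73 = 943.27, so the highest integer P_c is 943 mb.

943 mb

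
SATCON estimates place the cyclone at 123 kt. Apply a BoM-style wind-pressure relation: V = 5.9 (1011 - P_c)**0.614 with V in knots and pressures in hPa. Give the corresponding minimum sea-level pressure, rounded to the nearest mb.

870 mb

ΔP = (V / 5.9)^(1/0.614) = (123/5.9)^1.629.
123/5.9 = 20.847; 20.847^1.629 ≈ 140.70 mb.
P_c = 1011 − 140.70 = 870.30 ≈ 870 mb.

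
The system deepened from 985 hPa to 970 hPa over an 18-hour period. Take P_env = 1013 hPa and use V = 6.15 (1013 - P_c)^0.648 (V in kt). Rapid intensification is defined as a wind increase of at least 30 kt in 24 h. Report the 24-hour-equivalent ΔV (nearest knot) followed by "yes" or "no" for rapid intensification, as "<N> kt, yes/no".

23 kt, no

V₁: ΔP = 28, V ≈ 6.15 × 28^0.648 ≈ 53.29 kt.
V₂: ΔP = 43, V ≈ 6.15 × 43^0.648 ≈ 70.37 kt.
ΔV over 18 h = 17.08 kt → 24 h equivalent = 17.08 × 24/18 ≈ 22.77 kt.
23 kt < 30 kt ⇒ not rapid intensification.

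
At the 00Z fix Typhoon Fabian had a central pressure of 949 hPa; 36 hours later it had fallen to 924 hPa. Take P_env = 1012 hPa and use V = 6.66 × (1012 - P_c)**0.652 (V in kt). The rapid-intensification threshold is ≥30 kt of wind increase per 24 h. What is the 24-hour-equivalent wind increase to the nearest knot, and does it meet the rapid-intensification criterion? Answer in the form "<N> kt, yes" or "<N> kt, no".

16 kt, no

V₁: ΔP = 63, V ≈ 6.66 × 63^0.652 ≈ 99.23 kt.
V₂: ΔP = 88, V ≈ 6.66 × 88^0.652 ≈ 123.39 kt.
ΔV over 36 h = 24.16 kt → 24 h equivalent = 24.16 × 24/36 ≈ 16.11 kt.
16 kt < 30 kt ⇒ not rapid intensification.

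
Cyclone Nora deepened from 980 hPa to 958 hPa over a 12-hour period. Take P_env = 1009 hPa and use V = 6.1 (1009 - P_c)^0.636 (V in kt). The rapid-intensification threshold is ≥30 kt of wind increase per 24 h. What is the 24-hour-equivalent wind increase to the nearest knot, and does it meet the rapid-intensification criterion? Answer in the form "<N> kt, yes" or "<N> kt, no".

45 kt, yes

V₁: ΔP = 29, V ≈ 6.1 × 29^0.636 ≈ 51.93 kt.
V₂: ΔP = 51, V ≈ 6.1 × 51^0.636 ≈ 74.36 kt.
ΔV over 12 h = 22.43 kt → 24 h equivalent = 22.43 × 24/12 ≈ 44.86 kt.
45 kt ≥ 30 kt ⇒ rapid intensification.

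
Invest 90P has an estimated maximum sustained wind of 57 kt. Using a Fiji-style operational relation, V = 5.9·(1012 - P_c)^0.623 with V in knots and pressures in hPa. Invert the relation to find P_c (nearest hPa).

974 hPa

ΔP = (V / 5.9)^(1/0.623) = (57/5.9)^1.605.
57/5.9 = 9.661; 9.661^1.605 ≈ 38.12 hPa.
P_c = 1012 − 38.12 = 973.88 ≈ 974 hPa.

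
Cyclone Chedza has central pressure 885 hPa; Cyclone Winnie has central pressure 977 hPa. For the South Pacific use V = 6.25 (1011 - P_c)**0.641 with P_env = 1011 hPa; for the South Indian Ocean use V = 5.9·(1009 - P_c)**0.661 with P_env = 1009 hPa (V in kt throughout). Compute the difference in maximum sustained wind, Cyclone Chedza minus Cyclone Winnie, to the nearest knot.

80 kt

Cyclone Chedza: ΔP = 126; V ≈ 6.25 × 126^0.641 ≈ 138.75 kt.
Cyclone Winnie: ΔP = 32; V ≈ 5.9 × 32^0.661 ≈ 58.31 kt.
Difference ≈ 138.75 − 58.31 = 80.44 → 80 kt.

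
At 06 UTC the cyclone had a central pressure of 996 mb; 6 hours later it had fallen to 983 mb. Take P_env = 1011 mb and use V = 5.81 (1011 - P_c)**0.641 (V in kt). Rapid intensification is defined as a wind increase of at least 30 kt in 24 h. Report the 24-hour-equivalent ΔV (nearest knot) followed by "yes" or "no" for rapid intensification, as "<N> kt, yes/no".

65 kt, yes

V₁: ΔP = 15, V ≈ 5.81 × 15^0.641 ≈ 32.96 kt.
V₂: ΔP = 28, V ≈ 5.81 × 28^0.641 ≈ 49.18 kt.
ΔV over 6 h = 16.22 kt → 24 h equivalent = 16.22 × 24/6 ≈ 64.88 kt.
65 kt ≥ 30 kt ⇒ rapid intensification.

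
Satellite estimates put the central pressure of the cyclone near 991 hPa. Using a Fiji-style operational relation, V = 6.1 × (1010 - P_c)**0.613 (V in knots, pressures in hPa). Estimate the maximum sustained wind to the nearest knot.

ΔP = 1010 − 991 = 19 hPa.
19^0.613 ≈ 6.080.
V ≈ 6.1 × 6.080 ≈ 37.1 kt.

37 kt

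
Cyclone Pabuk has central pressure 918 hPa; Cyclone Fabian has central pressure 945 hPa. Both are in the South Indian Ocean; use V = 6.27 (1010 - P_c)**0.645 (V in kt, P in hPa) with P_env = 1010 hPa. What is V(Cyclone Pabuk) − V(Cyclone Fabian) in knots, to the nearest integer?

23 kt

Cyclone Pabuk: ΔP = 92; V ≈ 6.27 × 92^0.645 ≈ 115.85 kt.
Cyclone Fabian: ΔP = 65; V ≈ 6.27 × 65^0.645 ≈ 92.60 kt.
Difference ≈ 115.85 − 92.60 = 23.25 → 23 kt.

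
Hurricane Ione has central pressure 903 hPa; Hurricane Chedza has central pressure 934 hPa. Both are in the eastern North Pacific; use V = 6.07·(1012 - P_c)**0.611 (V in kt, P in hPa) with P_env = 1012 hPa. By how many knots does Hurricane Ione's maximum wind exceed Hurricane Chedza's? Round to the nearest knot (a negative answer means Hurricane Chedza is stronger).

20 kt

Hurricane Ione: ΔP = 109; V ≈ 6.07 × 109^0.611 ≈ 106.67 kt.
Hurricane Chedza: ΔP = 78; V ≈ 6.07 × 78^0.611 ≈ 86.95 kt.
Difference ≈ 106.67 − 86.95 = 19.72 → 20 kt.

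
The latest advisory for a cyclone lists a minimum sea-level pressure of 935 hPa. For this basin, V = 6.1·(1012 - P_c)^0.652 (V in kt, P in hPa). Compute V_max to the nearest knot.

ΔP = 1012 − 935 = 77 hPa.
77^0.652 ≈ 16.982.
V ≈ 6.1 × 16.982 ≈ 103.6 kt.

104 kt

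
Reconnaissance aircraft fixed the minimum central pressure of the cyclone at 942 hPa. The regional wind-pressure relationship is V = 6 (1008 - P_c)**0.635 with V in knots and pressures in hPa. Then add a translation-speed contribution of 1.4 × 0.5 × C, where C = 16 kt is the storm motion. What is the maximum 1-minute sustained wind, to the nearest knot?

ΔP = 1008 − 942 = 66 hPa.
66^0.635 ≈ 14.302.
V ≈ 6 × 14.302 ≈ 85.8 kt.
Translation term: 1.4 × 0.5 × 16 = 11.2 kt.
Corrected V ≈ 97 kt → 97 kt.

97 kt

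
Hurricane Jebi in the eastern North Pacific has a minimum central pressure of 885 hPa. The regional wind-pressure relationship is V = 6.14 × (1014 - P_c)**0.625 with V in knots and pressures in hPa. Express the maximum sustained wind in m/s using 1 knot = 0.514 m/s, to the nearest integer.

ΔP = 1014 − 885 = 129 hPa.
V ≈ 6.14 × 129^0.625 = 6.14 × 20.851 ≈ 128.023 kt.
128.023 × 0.514 ≈ 65.80 m/s → 66 m/s.

66 m/s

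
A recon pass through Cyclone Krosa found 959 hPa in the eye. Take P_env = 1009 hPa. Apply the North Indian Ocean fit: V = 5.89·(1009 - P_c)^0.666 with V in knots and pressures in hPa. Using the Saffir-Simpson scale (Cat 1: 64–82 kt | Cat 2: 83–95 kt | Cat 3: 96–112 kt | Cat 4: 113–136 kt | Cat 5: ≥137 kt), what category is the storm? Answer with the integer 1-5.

ΔP = 1009 − 959 = 50 hPa.
V ≈ 5.89 × 50^0.666 = 5.89 × 13.54 ≈ 80 kt.
80 kt falls in the Category 1 band.

1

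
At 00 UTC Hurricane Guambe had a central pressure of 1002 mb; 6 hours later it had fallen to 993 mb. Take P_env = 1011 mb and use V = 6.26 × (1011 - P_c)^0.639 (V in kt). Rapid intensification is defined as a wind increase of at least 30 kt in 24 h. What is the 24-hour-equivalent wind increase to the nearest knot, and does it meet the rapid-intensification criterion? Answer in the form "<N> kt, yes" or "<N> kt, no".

V₁: ΔP = 9, V ≈ 6.26 × 9^0.639 ≈ 25.49 kt.
V₂: ΔP = 18, V ≈ 6.26 × 18^0.639 ≈ 39.69 kt.
ΔV over 6 h = 14.20 kt → 24 h equivalent = 14.20 × 24/6 ≈ 56.80 kt.
57 kt ≥ 30 kt ⇒ rapid intensification.

57 kt, yes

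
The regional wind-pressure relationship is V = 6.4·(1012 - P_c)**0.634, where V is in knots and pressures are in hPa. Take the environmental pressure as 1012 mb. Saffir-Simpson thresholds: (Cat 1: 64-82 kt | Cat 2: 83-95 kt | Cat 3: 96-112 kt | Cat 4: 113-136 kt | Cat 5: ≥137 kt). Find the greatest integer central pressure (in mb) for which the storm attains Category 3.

940 mb

Category 3 begins at V = 96 kt.
Required ΔP = (96/6.4)^(1/0.634) = 15.000^1.577 ≈ 71.62 mb.
P_c ≤ 1012 − 71.62 = 940.38, so the highest integer P_c is 940 mb.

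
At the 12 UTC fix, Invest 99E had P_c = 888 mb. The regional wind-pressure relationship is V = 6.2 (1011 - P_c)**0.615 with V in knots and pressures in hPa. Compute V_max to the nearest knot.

ΔP = 1011 − 888 = 123 mb.
123^0.615 ≈ 19.288.
V ≈ 6.2 × 19.288 ≈ 119.6 kt.

120 kt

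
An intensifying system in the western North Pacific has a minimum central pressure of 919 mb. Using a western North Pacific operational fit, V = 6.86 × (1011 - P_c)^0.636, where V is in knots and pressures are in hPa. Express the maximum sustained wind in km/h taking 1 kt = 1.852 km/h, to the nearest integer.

225 km/h

ΔP = 1011 − 919 = 92 mb.
V ≈ 6.86 × 92^0.636 = 6.86 × 17.741 ≈ 121.701 kt.
121.701 × 1.852 ≈ 225.39 km/h → 225 km/h.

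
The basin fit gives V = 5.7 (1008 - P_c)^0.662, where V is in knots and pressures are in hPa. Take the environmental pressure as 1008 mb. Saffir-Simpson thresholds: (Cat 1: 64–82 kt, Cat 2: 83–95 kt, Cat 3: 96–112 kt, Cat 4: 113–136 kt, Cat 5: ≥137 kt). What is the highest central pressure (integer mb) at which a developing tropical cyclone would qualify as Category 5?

886 mb

Category 5 begins at V = 137 kt.
Required ΔP = (137/5.7)^(1/0.662) = 24.035^1.511 ≈ 121.86 mb.
P_c ≤ 1008 − 121.86 = 886.14, so the highest integer P_c is 886 mb.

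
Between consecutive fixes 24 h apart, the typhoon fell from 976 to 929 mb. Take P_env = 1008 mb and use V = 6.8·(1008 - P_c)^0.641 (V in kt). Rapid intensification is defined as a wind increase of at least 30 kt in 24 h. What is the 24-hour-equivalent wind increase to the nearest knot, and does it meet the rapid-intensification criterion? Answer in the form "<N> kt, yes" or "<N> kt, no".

V₁: ΔP = 32, V ≈ 6.8 × 32^0.641 ≈ 62.71 kt.
V₂: ΔP = 79, V ≈ 6.8 × 79^0.641 ≈ 111.91 kt.
ΔV over 24 h = 49.20 kt → 24 h equivalent = 49.20 × 24/24 ≈ 49.20 kt.
49 kt ≥ 30 kt ⇒ rapid intensification.

49 kt, yes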